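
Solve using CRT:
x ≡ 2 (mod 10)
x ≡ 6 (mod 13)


m₁ = 10, m₂ = 13, gcd = 1, so CRT applies. M = m₁·m₂ = 130
Let M₁ = M/m₁ = 13, M₂ = M/m₂ = 10
Find y₁ ≡ M₁⁻¹ (mod m₁): 13⁻¹ ≡ 7 (mod 10)
Find y₂ ≡ M₂⁻¹ (mod m₂): 10⁻¹ ≡ 4 (mod 13)
x = a₁·M₁·y₁ + a₂·M₂·y₂ = 2·13·7 + 6·10·4 = 422
Reduce mod 130: x ≡ 32
Check: 32 mod 10 = 2 ✓, 32 mod 13 = 6 ✓

x ≡ 32 (mod 130)


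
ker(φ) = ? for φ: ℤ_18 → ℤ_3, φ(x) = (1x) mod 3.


Kernel = preimage of identity
ker(φ) = {x ∈ ℤ_18 : 1x ≡ 0 (mod 3)}. Since 3 | 18, φ is well-defined. The kernel is the cyclic subgroup ⟨3⟩ of ℤ_18 (order 6), i.e. {0, 3, 6, 9, 12, 15}

ker(φ) = {0, 3, 6, 9, 12, 15}


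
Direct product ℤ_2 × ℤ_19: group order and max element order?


|ℤ_2 × ℤ_19| = 2 × 19 = 38
Max element order = lcm(2,19) = 38
Cyclic? Yes (gcd=1)

|ℤ_2×ℤ_19| = 38, max element order = 38


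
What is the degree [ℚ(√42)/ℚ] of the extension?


√42 has minimal polynomial x² - 42 (irreducible over ℚ since 42 is squarefree)

[ℚ(√42)/ℚ] = 2


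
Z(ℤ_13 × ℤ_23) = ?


Z(G) = {g ∈ G | gx = xg for all x ∈ G}
Direct product of abelian groups is abelian, so Z(G) = G

Z(ℤ_13 × ℤ_23) = ℤ_13 × ℤ_23


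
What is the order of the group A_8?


|A_n| = n!/2 (even permutations)
|A_8| = 8!/2 = 40320/2 = 20160

|A_8| = 20160


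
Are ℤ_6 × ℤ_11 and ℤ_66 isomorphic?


Comparing ℤ_6 × ℤ_11 and ℤ_66:
gcd(6,11) = 1, so ℤ_6 × ℤ_11 ≅ ℤ_66 (CRT)

Yes, ℤ_6 × ℤ_11 ≅ ℤ_66


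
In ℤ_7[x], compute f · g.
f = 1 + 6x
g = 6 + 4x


Expand and collect like terms; reduce coefficients mod 7:
x^0: 1·6 = 6 ≡ 6 (mod 7)
x^1: 1·4 + 6·6 = 40 ≡ 5 (mod 7)
x^2: 6·4 = 24 ≡ 3 (mod 7)
Result: 6 + 5x + 3x^2

f · g = 6 + 5x + 3x^2


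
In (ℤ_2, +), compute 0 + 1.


Operation: addition mod 2
0 + 1 = (a + b) mod 2 with a = 0, b = 1

0 + 1 = 1


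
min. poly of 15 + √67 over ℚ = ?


Let α = 15 + √67. Then α - 15 = √67, so (α - 15)² = 67, giving α² - 30α + 158 = 0. Degree 2 and α ∉ ℚ, so this is the minimal polynomial.

Minimal polynomial: x² - 30x + 158


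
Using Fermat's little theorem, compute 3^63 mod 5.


Fermat's little theorem: if p is prime and gcd(a,p)=1, then a^(p-1) ≡ 1 (mod p)
p = 5 is prime, gcd(3,5) = 1
Reduce exponent: 63 mod 4 = 3
So 3^63 ≡ 3^3 (mod 5)
3^3 mod 5 = 2

3^63 ≡ 2 (mod 5)


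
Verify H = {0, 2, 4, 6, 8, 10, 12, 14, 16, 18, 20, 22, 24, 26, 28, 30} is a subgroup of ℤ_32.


Subgroup test for H = {0, 2, 4, 6, 8, 10, 12, 14, 16, 18, 20, 22, 24, 26, 28, 30} in (ℤ_32, +):
(1) 0 ∈ H? Yes
(2) Closure: for all a,b ∈ H, (a+b) mod 32 ∈ H? Yes
(3) Inverses: for all a ∈ H, -a mod 32 ∈ H? Yes

Yes, H is a subgroup of ℤ_32


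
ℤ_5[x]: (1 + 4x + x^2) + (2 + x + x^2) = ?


Add coefficients mod 5:
x^0: 1 + 2 = 3 (mod 5)
x^1: 4 + 1 = 0 (mod 5)
x^2: 1 + 1 = 2 (mod 5)
Result: 3 + 2x^2

f + g = 3 + 2x^2


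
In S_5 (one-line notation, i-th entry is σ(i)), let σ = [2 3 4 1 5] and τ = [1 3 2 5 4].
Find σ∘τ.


σ∘τ: apply τ first, then σ
1 →τ 1 →σ 2
2 →τ 3 →σ 4
3 →τ 2 →σ 3
4 →τ 5 →σ 5
5 →τ 4 →σ 1

σ∘τ = [2 4 3 5 1]


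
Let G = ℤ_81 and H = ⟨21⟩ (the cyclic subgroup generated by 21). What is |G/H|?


|⟨21⟩| = n / gcd(21, 81) = 81 / 3 = 27
H is normal (ℤ_81 is abelian).
|G/H| = |G| / |H| = 81 / 27 = 3

|G/H| = 3


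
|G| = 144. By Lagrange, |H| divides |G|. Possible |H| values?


Lagrange's theorem: |H| divides |G|
|G| = 144
Divisors of 144: 1, 2, 3, 4, 6, 8, 9, 12, 16, 18, 24, 36, 48, 72, 144

Possible subgroup orders: {1, 2, 3, 4, 6, 8, 9, 12, 16, 18, 24, 36, 48, 72, 144}


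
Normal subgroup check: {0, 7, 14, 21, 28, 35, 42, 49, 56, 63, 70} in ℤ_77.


H = {0, 7, 14, 21, 28, 35, 42, 49, 56, 63, 70} in ℤ_77
ℤ_77 is abelian; every subgroup of an abelian group is normal

Yes, normal subgroup


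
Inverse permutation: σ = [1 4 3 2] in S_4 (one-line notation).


To find σ⁻¹, swap domain and range:
σ(1) = 1 → σ⁻¹(1) = 1
σ(2) = 4 → σ⁻¹(4) = 2
σ(3) = 3 → σ⁻¹(3) = 3
σ(4) = 2 → σ⁻¹(2) = 4

σ⁻¹ = [1 4 3 2]


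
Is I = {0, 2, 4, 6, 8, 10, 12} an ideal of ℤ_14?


Check ideal conditions for I = {0, 2, 4, 6, 8, 10, 12} in ℤ_14:
(1) I is an additive subgroup? Yes
(2) For r ∈ ℤ_14 and a ∈ I: r·a ∈ I? Yes

Yes, I is an ideal of ℤ_14


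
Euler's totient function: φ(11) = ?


φ(n) = count of k ∈ {1,...,n} with gcd(k,n)=1
Coprimes to 11: {1, 2, 3, 4, 5, 6, 7, 8, 9, 10}
Count: 10

φ(11) = 10


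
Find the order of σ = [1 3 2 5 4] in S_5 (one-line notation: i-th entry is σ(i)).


Cycle decomposition: (2 3) (4 5)
Cycle lengths: 2, 2
Order = lcm(2, 2) = 2

ord(σ) = 2


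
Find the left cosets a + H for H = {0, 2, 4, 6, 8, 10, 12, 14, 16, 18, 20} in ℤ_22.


H = {0, 2, 4, 6, 8, 10, 12, 14, 16, 18, 20}, |H| = 11
Number of cosets = |G|/|H| = 22/11 = 2
0 + H = {0, 2, 4, 6, 8, 10, 12, 14, 16, 18, 20}
1 + H = {1, 3, 5, 7, 9, 11, 13, 15, 17, 19, 21}

Cosets: 0+H={0,2,4,6,8,10,12,14,16,18,20}; 1+H={1,3,5,7,9,11,13,15,17,19,21}


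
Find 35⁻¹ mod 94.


Use the extended Euclidean algorithm to write 1 = 35·s + 94·t; then s mod 94 is the inverse.
Euclidean algorithm:
  35 = 0·94 + 35
  94 = 2·35 + 24
  35 = 1·24 + 11
  24 = 2·11 + 2
  11 = 5·2 + 1
  2 = 2·1 + 0
gcd(35,94) = 1
Back-substitution gives: 35·(43) + 94·(-16) = 1
So 35⁻¹ ≡ 43 ≡ 43 (mod 94)
Check: 35 × 43 = 1505 ≡ 1 (mod 94) ✓

35⁻¹ ≡ 43 (mod 94)


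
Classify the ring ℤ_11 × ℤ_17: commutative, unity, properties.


Direct product ring; commutative with unity (1,1); but (1,0)·(0,1) = (0,0) gives zero divisors, so not an integral domain
Commutative: Yes
Integral domain: No
Has unity: Yes

ℤ_11 × ℤ_17: Commutative=Yes, Unity=Yes


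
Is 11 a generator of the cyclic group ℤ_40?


g generates ℤ_n iff gcd(g, n) = 1
gcd(11, 40) = 1
Since gcd = 1, 11 is a generator.

Yes, 11 generates ℤ_40


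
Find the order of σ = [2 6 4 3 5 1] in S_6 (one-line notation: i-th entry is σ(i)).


Cycle decomposition: (1 2 6) (3 4)
Cycle lengths: 3, 2
Order = lcm(3, 2) = 6

ord(σ) = 6


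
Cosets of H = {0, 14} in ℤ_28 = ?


H = {0, 14}, |H| = 2
Number of cosets = |G|/|H| = 28/2 = 14
0 + H = {0, 14}
1 + H = {1, 15}
2 + H = {2, 16}
3 + H = {3, 17}
4 + H = {4, 18}
5 + H = {5, 19}
6 + H = {6, 20}
7 + H = {7, 21}
8 + H = {8, 22}
9 + H = {9, 23}
10 + H = {10, 24}
11 + H = {11, 25}
12 + H = {12, 26}
13 + H = {13, 27}

Cosets: 0+H={0,14}; 1+H={1,15}; 2+H={2,16}; 3+H={3,17}; 4+H={4,18}; 5+H={5,19}; 6+H={6,20}; 7+H={7,21}; 8+H={8,22}; 9+H={9,23}; 10+H={10,24}; 11+H={11,25}; 12+H={12,26}; 13+H={13,27}


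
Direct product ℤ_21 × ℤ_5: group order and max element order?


|ℤ_21 × ℤ_5| = 21 × 5 = 105
Max element order = lcm(21,5) = 105
Cyclic? Yes (gcd=1)

|ℤ_21×ℤ_5| = 105, max element order = 105


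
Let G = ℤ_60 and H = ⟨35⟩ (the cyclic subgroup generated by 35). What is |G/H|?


|⟨35⟩| = n / gcd(35, 60) = 60 / 5 = 12
H is normal (ℤ_60 is abelian).
|G/H| = |G| / |H| = 60 / 12 = 5

|G/H| = 5


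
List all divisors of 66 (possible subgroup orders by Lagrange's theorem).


Lagrange's theorem: |H| divides |G|
|G| = 66
Divisors of 66: 1, 2, 3, 6, 11, 22, 33, 66

Possible subgroup orders: {1, 2, 3, 6, 11, 22, 33, 66}


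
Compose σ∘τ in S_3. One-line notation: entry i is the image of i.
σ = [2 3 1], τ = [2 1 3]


σ∘τ: apply τ first, then σ
1 →τ 2 →σ 3
2 →τ 1 →σ 2
3 →τ 3 →σ 1

σ∘τ = [3 2 1]


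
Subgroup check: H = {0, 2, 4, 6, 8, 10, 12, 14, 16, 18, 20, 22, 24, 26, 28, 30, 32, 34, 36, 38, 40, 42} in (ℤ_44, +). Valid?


Subgroup test for H = {0, 2, 4, 6, 8, 10, 12, 14, 16, 18, 20, 22, 24, 26, 28, 30, 32, 34, 36, 38, 40, 42} in (ℤ_44, +):
(1) 0 ∈ H? Yes
(2) Closure: for all a,b ∈ H, (a+b) mod 44 ∈ H? Yes
(3) Inverses: for all a ∈ H, -a mod 44 ∈ H? Yes

Yes, H is a subgroup of ℤ_44


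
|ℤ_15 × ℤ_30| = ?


|A × B| = |A| · |B|
|ℤ_15 × ℤ_30| = 15 × 30 = 450

|ℤ_15 × ℤ_30| = 450


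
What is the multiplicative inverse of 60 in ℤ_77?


Use the extended Euclidean algorithm to write 1 = 60·s + 77·t; then s mod 77 is the inverse.
Euclidean algorithm:
  60 = 0·77 + 60
  77 = 1·60 + 17
  60 = 3·17 + 9
  17 = 1·9 + 8
  9 = 1·8 + 1
  8 = 8·1 + 0
gcd(60,77) = 1
Back-substitution gives: 60·(9) + 77·(-7) = 1
So 60⁻¹ ≡ 9 ≡ 9 (mod 77)
Check: 60 × 9 = 540 ≡ 1 (mod 77) ✓

60⁻¹ ≡ 9 (mod 77)


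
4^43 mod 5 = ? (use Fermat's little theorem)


Fermat's little theorem: if p is prime and gcd(a,p)=1, then a^(p-1) ≡ 1 (mod p)
p = 5 is prime, gcd(4,5) = 1
Reduce exponent: 43 mod 4 = 3
So 4^43 ≡ 4^3 (mod 5)
4^3 mod 5 = 4

4^43 ≡ 4 (mod 5)


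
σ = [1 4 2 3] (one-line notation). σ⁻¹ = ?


To find σ⁻¹, swap domain and range:
σ(1) = 1 → σ⁻¹(1) = 1
σ(2) = 4 → σ⁻¹(4) = 2
σ(3) = 2 → σ⁻¹(2) = 3
σ(4) = 3 → σ⁻¹(3) = 4

σ⁻¹ = [1 3 4 2]


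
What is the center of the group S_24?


Z(G) = {g ∈ G | gx = xg for all x ∈ G}
S_n is non-abelian for n ≥ 3; Z(S_24) is trivial

Z(S_24) = {e}


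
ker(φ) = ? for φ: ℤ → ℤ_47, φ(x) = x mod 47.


Kernel = preimage of identity
ker(φ) = {x ∈ ℤ : x ≡ 0 (mod 47)} = 47ℤ = {0, ±47, ±94, ...}

ker(φ) = 47ℤ


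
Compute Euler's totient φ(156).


Factor n: 156 = 2^2 × 3 × 13
φ(n) = n · ∏(1 - 1/p) over distinct primes p | n
φ(156) = 156 · (1 - 1/2) · (1 - 1/3) · (1 - 1/13) = 48

φ(156) = 48


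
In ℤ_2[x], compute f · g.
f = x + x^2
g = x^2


Expand and collect like terms; reduce coefficients mod 2:
x^0: 0·0 = 0 ≡ 0 (mod 2)
x^1: 0·0 + 1·0 = 0 ≡ 0 (mod 2)
x^2: 0·1 + 1·0 + 1·0 = 0 ≡ 0 (mod 2)
x^3: 1·1 + 1·0 = 1 ≡ 1 (mod 2)
x^4: 1·1 = 1 ≡ 1 (mod 2)
Result: x^3 + x^4

f · g = x^3 + x^4


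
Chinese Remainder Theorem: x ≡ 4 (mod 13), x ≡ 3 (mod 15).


m₁ = 13, m₂ = 15, gcd = 1, so CRT applies. M = m₁·m₂ = 195
Let M₁ = M/m₁ = 15, M₂ = M/m₂ = 13
Find y₁ ≡ M₁⁻¹ (mod m₁): 15⁻¹ ≡ 7 (mod 13)
Find y₂ ≡ M₂⁻¹ (mod m₂): 13⁻¹ ≡ 7 (mod 15)
x = a₁·M₁·y₁ + a₂·M₂·y₂ = 4·15·7 + 3·13·7 = 693
Reduce mod 195: x ≡ 108
Check: 108 mod 13 = 4 ✓, 108 mod 15 = 3 ✓

x ≡ 108 (mod 195)


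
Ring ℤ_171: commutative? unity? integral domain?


ℤ_171 is a commutative ring with unity 1; 171 = 3×57 is composite, so 3·57 ≡ 0 gives zero divisors (not an integral domain)
Commutative: Yes
Integral domain: No
Has unity: Yes

ℤ_171: Commutative=Yes, Unity=Yes


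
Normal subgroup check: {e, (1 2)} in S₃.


H = {e, (1 2)} in S₃
(1 3)(1 2)(1 3)⁻¹ = (2 3) ∉ {e, (1 2)}, so it is not normal

No, not a normal subgroup


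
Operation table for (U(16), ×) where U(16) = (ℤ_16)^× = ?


Elements: {1, 3, 5, 7, 9, 11, 13, 15}
Operation: multiplication mod 16
Entry (a, b) = (a × b) mod 16

Cayley table:
   |  1 |  3 |  5 |  7 |  9 | 11 | 13 | 15
 1 |  1 |  3 |  5 |  7 |  9 | 11 | 13 | 15
 3 |  3 |  9 | 15 |  5 | 11 |  1 |  7 | 13
 5 |  5 | 15 |  9 |  3 | 13 |  7 |  1 | 11
 7 |  7 |  5 |  3 |  1 | 15 | 13 | 11 |  9
 9 |  9 | 11 | 13 | 15 |  1 |  3 |  5 |  7
11 | 11 |  1 |  7 | 13 |  3 |  9 | 15 |  5
13 | 13 |  7 |  1 | 11 |  5 | 15 |  9 |  3
15 | 15 | 13 | 11 |  9 |  7 |  5 |  3 |  1


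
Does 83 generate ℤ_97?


g generates ℤ_n iff gcd(g, n) = 1
gcd(83, 97) = 1
Since gcd = 1, 83 is a generator.

Yes, 83 generates ℤ_97


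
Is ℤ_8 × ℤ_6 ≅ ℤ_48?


Comparing ℤ_8 × ℤ_6 and ℤ_48:
gcd(8,6) = 2 ≠ 1. Max element order in ℤ_8×ℤ_6 is lcm(8,6) = 24 < 48, so it has no element of order 48

No, ℤ_8 × ℤ_6 ≇ ℤ_48


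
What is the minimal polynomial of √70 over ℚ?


√70 satisfies x² - 70 = 0, irreducible over ℚ since 70 is squarefree

Minimal polynomial: x² - 70


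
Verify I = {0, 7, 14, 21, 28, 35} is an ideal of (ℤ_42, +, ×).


Check ideal conditions for I = {0, 7, 14, 21, 28, 35} in ℤ_42:
(1) I is an additive subgroup? Yes
(2) For r ∈ ℤ_42 and a ∈ I: r·a ∈ I? Yes

Yes, I is an ideal of ℤ_42


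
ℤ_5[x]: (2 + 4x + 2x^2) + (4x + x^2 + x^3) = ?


Add coefficients mod 5:
x^0: 2 + 0 = 2 (mod 5)
x^1: 4 + 4 = 3 (mod 5)
x^2: 2 + 1 = 3 (mod 5)
x^3: 0 + 1 = 1 (mod 5)
Result: 2 + 3x + 3x^2 + x^3

f + g = 2 + 3x + 3x^2 + x^3


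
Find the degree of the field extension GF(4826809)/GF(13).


GF(4826809) = GF(13^6), so the extension degree is 6

[GF(4826809)/GF(13)] = 6


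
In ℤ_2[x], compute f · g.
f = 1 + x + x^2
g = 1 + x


Expand and collect like terms; reduce coefficients mod 2:
x^0: 1·1 = 1 ≡ 1 (mod 2)
x^1: 1·1 + 1·1 = 2 ≡ 0 (mod 2)
x^2: 1·1 + 1·1 = 2 ≡ 0 (mod 2)
x^3: 1·1 = 1 ≡ 1 (mod 2)
Result: 1 + x^3

f · g = 1 + x^3


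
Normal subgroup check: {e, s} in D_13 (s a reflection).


H = {e, s} in D_13 (s a reflection)
r·s·r⁻¹ = sr⁻² ≠ s for n ≥ 3, so {e, s} is not closed under conjugation

No, not a normal subgroup


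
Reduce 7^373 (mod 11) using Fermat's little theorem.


Fermat's little theorem: if p is prime and gcd(a,p)=1, then a^(p-1) ≡ 1 (mod p)
p = 11 is prime, gcd(7,11) = 1
Reduce exponent: 373 mod 10 = 3
So 7^373 ≡ 7^3 (mod 11)
7^3 mod 11 = 2

7^373 ≡ 2 (mod 11)


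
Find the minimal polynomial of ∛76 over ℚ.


∛76 satisfies x³ - 76 = 0, irreducible over ℚ (no rational root; 76 is not a perfect cube)

Minimal polynomial: x³ - 76


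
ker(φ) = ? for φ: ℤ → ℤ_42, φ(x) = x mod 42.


Kernel = preimage of identity
ker(φ) = {x ∈ ℤ : x ≡ 0 (mod 42)} = 42ℤ = {0, ±42, ±84, ...}

ker(φ) = 42ℤ


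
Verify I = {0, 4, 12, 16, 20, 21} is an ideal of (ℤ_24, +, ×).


Check ideal conditions for I = {0, 4, 12, 16, 20, 21} in ℤ_24:
(1) I is an additive subgroup? No
(2) For r ∈ ℤ_24 and a ∈ I: r·a ∈ I? No  [counterexample: r=2, a=4, r·a mod 24 = 8 ∉ I]

No, I is not an ideal of ℤ_24


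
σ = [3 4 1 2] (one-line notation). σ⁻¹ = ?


To find σ⁻¹, swap domain and range:
σ(1) = 3 → σ⁻¹(3) = 1
σ(2) = 4 → σ⁻¹(4) = 2
σ(3) = 1 → σ⁻¹(1) = 3
σ(4) = 2 → σ⁻¹(2) = 4

σ⁻¹ = [3 4 1 2]


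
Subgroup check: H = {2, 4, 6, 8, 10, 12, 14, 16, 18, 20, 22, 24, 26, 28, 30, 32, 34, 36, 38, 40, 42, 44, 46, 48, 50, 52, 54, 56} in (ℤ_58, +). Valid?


Subgroup test for H = {2, 4, 6, 8, 10, 12, 14, 16, 18, 20, 22, 24, 26, 28, 30, 32, 34, 36, 38, 40, 42, 44, 46, 48, 50, 52, 54, 56} in (ℤ_58, +):
(1) 0 ∈ H? No
(2) Closure: for all a,b ∈ H, (a+b) mod 58 ∈ H? No  [counterexample: 2 + 56 = 0 ∉ H]
(3) Inverses: for all a ∈ H, -a mod 58 ∈ H? Yes

No, H is not a subgroup of ℤ_58


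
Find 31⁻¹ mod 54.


Use the extended Euclidean algorithm to write 1 = 31·s + 54·t; then s mod 54 is the inverse.
Euclidean algorithm:
  31 = 0·54 + 31
  54 = 1·31 + 23
  31 = 1·23 + 8
  23 = 2·8 + 7
  8 = 1·7 + 1
  7 = 7·1 + 0
gcd(31,54) = 1
Back-substitution gives: 31·(7) + 54·(-4) = 1
So 31⁻¹ ≡ 7 ≡ 7 (mod 54)
Check: 31 × 7 = 217 ≡ 1 (mod 54) ✓

31⁻¹ ≡ 7 (mod 54)


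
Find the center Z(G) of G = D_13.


Z(G) = {g ∈ G | gx = xg for all x ∈ G}
For odd n, Z(D_n) = {e}: no nontrivial rotation commutes with all reflections

Z(D_13) = {e}


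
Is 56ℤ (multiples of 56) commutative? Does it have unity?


56ℤ is a commutative ring under +,× but has no multiplicative identity (1 ∉ 56ℤ); it has no zero divisors, but without unity it is not an integral domain
Commutative: Yes
Integral domain: No
Has unity: No

56ℤ (multiples of 56): Commutative=Yes, Unity=No


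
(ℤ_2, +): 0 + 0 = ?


Operation: addition mod 2
0 + 0 = (a + b) mod 2 with a = 0, b = 0

0 + 0 = 0


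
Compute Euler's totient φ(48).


Factor n: 48 = 2^4 × 3
φ(n) = n · ∏(1 - 1/p) over distinct primes p | n
φ(48) = 48 · (1 - 1/2) · (1 - 1/3) = 16

φ(48) = 16


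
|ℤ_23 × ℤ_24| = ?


|A × B| = |A| · |B|
|ℤ_23 × ℤ_24| = 23 × 24 = 552

|ℤ_23 × ℤ_24| = 552


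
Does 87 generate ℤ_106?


g generates ℤ_n iff gcd(g, n) = 1
gcd(87, 106) = 1
Since gcd = 1, 87 is a generator.

Yes, 87 generates ℤ_106


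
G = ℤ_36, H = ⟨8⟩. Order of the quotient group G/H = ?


|⟨8⟩| = n / gcd(8, 36) = 36 / 4 = 9
H is normal (ℤ_36 is abelian).
|G/H| = |G| / |H| = 36 / 9 = 4

|G/H| = 4


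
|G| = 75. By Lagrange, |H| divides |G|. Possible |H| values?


Lagrange's theorem: |H| divides |G|
|G| = 75
Divisors of 75: 1, 3, 5, 15, 25, 75

Possible subgroup orders: {1, 3, 5, 15, 25, 75}


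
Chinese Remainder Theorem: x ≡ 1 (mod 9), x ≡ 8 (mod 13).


m₁ = 9, m₂ = 13, gcd = 1, so CRT applies. M = m₁·m₂ = 117
Let M₁ = M/m₁ = 13, M₂ = M/m₂ = 9
Find y₁ ≡ M₁⁻¹ (mod m₁): 13⁻¹ ≡ 7 (mod 9)
Find y₂ ≡ M₂⁻¹ (mod m₂): 9⁻¹ ≡ 3 (mod 13)
x = a₁·M₁·y₁ + a₂·M₂·y₂ = 1·13·7 + 8·9·3 = 307
Reduce mod 117: x ≡ 73
Check: 73 mod 9 = 1 ✓, 73 mod 13 = 8 ✓

x ≡ 73 (mod 117)


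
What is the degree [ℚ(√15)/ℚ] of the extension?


√15 has minimal polynomial x² - 15 (irreducible over ℚ since 15 is squarefree)

[ℚ(√15)/ℚ] = 2


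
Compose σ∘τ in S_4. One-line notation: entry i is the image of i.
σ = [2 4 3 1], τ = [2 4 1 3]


σ∘τ: apply τ first, then σ
1 →τ 2 →σ 4
2 →τ 4 →σ 1
3 →τ 1 →σ 2
4 →τ 3 →σ 3

σ∘τ = [4 1 2 3]


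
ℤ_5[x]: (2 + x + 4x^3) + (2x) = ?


Add coefficients mod 5:
x^0: 2 + 0 = 2 (mod 5)
x^1: 1 + 2 = 3 (mod 5)
x^2: 0 + 0 = 0 (mod 5)
x^3: 4 + 0 = 4 (mod 5)
Result: 2 + 3x + 4x^3

f + g = 2 + 3x + 4x^3


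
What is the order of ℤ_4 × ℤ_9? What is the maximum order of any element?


|ℤ_4 × ℤ_9| = 4 × 9 = 36
Max element order = lcm(4,9) = 36
Cyclic? Yes (gcd=1)

|ℤ_4×ℤ_9| = 36, max element order = 36


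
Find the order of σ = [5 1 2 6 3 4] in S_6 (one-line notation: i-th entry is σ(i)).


Cycle decomposition: (1 5 3 2) (4 6)
Cycle lengths: 4, 2
Order = lcm(4, 2) = 4

ord(σ) = 4


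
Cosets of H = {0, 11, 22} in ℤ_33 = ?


H = {0, 11, 22}, |H| = 3
Number of cosets = |G|/|H| = 33/3 = 11
0 + H = {0, 11, 22}
1 + H = {1, 12, 23}
2 + H = {2, 13, 24}
3 + H = {3, 14, 25}
4 + H = {4, 15, 26}
5 + H = {5, 16, 27}
6 + H = {6, 17, 28}
7 + H = {7, 18, 29}
8 + H = {8, 19, 30}
9 + H = {9, 20, 31}
10 + H = {10, 21, 32}

Cosets: 0+H={0,11,22}; 1+H={1,12,23}; 2+H={2,13,24}; 3+H={3,14,25}; 4+H={4,15,26}; 5+H={5,16,27}; 6+H={6,17,28}; 7+H={7,18,29}; 8+H={8,19,30}; 9+H={9,20,31}; 10+H={10,21,32}


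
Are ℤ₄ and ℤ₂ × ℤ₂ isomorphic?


Comparing ℤ₄ and ℤ₂ × ℤ₂:
ℤ₄ has an element of order 4; ℤ₂×ℤ₂ has exponent 2

No, ℤ₄ ≇ ℤ₂ × ℤ₂


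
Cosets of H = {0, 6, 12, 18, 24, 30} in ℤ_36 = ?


H = {0, 6, 12, 18, 24, 30}, |H| = 6
Number of cosets = |G|/|H| = 36/6 = 6
0 + H = {0, 6, 12, 18, 24, 30}
1 + H = {1, 7, 13, 19, 25, 31}
2 + H = {2, 8, 14, 20, 26, 32}
3 + H = {3, 9, 15, 21, 27, 33}
4 + H = {4, 10, 16, 22, 28, 34}
5 + H = {5, 11, 17, 23, 29, 35}

Cosets: 0+H={0,6,12,18,24,30}; 1+H={1,7,13,19,25,31}; 2+H={2,8,14,20,26,32}; 3+H={3,9,15,21,27,33}; 4+H={4,10,16,22,28,34}; 5+H={5,11,17,23,29,35}


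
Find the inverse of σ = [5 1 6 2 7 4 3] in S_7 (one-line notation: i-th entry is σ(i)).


To find σ⁻¹, swap domain and range:
σ(1) = 5 → σ⁻¹(5) = 1
σ(2) = 1 → σ⁻¹(1) = 2
σ(3) = 6 → σ⁻¹(6) = 3
σ(4) = 2 → σ⁻¹(2) = 4
σ(5) = 7 → σ⁻¹(7) = 5
σ(6) = 4 → σ⁻¹(4) = 6
σ(7) = 3 → σ⁻¹(3) = 7

σ⁻¹ = [2 4 7 6 1 3 5]


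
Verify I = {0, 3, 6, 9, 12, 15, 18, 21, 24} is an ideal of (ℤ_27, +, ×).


Check ideal conditions for I = {0, 3, 6, 9, 12, 15, 18, 21, 24} in ℤ_27:
(1) I is an additive subgroup? Yes
(2) For r ∈ ℤ_27 and a ∈ I: r·a ∈ I? Yes

Yes, I is an ideal of ℤ_27


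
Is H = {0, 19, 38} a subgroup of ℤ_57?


Subgroup test for H = {0, 19, 38} in (ℤ_57, +):
(1) 0 ∈ H? Yes
(2) Closure: for all a,b ∈ H, (a+b) mod 57 ∈ H? Yes
(3) Inverses: for all a ∈ H, -a mod 57 ∈ H? Yes

Yes, H is a subgroup of ℤ_57


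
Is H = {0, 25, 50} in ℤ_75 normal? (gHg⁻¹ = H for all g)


H = {0, 25, 50} in ℤ_75
ℤ_75 is abelian; every subgroup of an abelian group is normal

Yes, normal subgroup


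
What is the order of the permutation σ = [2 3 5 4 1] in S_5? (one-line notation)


Cycle decomposition: (1 2 3 5)
Cycle lengths: 4
Order = lcm(4) = 4

ord(σ) = 4


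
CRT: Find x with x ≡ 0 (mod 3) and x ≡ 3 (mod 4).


m₁ = 3, m₂ = 4, gcd = 1, so CRT applies. M = m₁·m₂ = 12
Let M₁ = M/m₁ = 4, M₂ = M/m₂ = 3
Find y₁ ≡ M₁⁻¹ (mod m₁): 4⁻¹ ≡ 1 (mod 3)
Find y₂ ≡ M₂⁻¹ (mod m₂): 3⁻¹ ≡ 3 (mod 4)
x = a₁·M₁·y₁ + a₂·M₂·y₂ = 0·4·1 + 3·3·3 = 27
Reduce mod 12: x ≡ 3
Check: 3 mod 3 = 0 ✓, 3 mod 4 = 3 ✓

x ≡ 3 (mod 12)


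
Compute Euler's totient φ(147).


Factor n: 147 = 3 × 7^2
φ(n) = n · ∏(1 - 1/p) over distinct primes p | n
φ(147) = 147 · (1 - 1/3) · (1 - 1/7) = 84

φ(147) = 84


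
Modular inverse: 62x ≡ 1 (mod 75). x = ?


Use the extended Euclidean algorithm to write 1 = 62·s + 75·t; then s mod 75 is the inverse.
Euclidean algorithm:
  62 = 0·75 + 62
  75 = 1·62 + 13
  62 = 4·13 + 10
  13 = 1·10 + 3
  10 = 3·3 + 1
  3 = 3·1 + 0
gcd(62,75) = 1
Back-substitution gives: 62·(23) + 75·(-19) = 1
So 62⁻¹ ≡ 23 ≡ 23 (mod 75)
Check: 62 × 23 = 1426 ≡ 1 (mod 75) ✓

62⁻¹ ≡ 23 (mod 75)


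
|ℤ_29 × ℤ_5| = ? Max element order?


|ℤ_29 × ℤ_5| = 29 × 5 = 145
Max element order = lcm(29,5) = 145
Cyclic? Yes (gcd=1)

|ℤ_29×ℤ_5| = 145, max element order = 145


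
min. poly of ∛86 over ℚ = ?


∛86 satisfies x³ - 86 = 0, irreducible over ℚ (no rational root; 86 is not a perfect cube)

Minimal polynomial: x³ - 86


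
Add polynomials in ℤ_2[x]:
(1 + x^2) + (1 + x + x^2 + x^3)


Add coefficients mod 2:
x^0: 1 + 1 = 0 (mod 2)
x^1: 0 + 1 = 1 (mod 2)
x^2: 1 + 1 = 0 (mod 2)
x^3: 0 + 1 = 1 (mod 2)
Result: x + x^3

f + g = x + x^3


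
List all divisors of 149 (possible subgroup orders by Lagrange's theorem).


Lagrange's theorem: |H| divides |G|
|G| = 149
Divisors of 149: 1, 149

Possible subgroup orders: {1, 149}


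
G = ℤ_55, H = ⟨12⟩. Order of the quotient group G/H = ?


|⟨12⟩| = n / gcd(12, 55) = 55 / 1 = 55
H is normal (ℤ_55 is abelian).
|G/H| = |G| / |H| = 55 / 55 = 1

|G/H| = 1


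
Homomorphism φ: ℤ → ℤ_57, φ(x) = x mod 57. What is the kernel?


Kernel = preimage of identity
ker(φ) = {x ∈ ℤ : x ≡ 0 (mod 57)} = 57ℤ = {0, ±57, ±114, ...}

ker(φ) = 57ℤ


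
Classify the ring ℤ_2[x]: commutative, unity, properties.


ℤ_2 is a field (n prime), so ℤ_2[x] is a commutative integral domain with unity
Commutative: Yes
Integral domain: Yes
Has unity: Yes

ℤ_2[x]: Commutative=Yes, Unity=Yes


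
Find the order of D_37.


|D_n| = 2n (n rotations and n reflections)
|D_37| = 2×37 = 74

|D_37| = 74


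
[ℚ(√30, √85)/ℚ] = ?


[ℚ(√30,√85):ℚ] = [ℚ(√30,√85):ℚ(√30)]·[ℚ(√30):ℚ] = 2·2 = 4

[ℚ(√30, √85)/ℚ] = 4


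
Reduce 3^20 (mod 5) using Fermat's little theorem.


Fermat's little theorem: if p is prime and gcd(a,p)=1, then a^(p-1) ≡ 1 (mod p)
p = 5 is prime, gcd(3,5) = 1
Reduce exponent: 20 mod 4 = 0
So 3^20 ≡ 3^0 (mod 5)
3^0 = 1

3^20 ≡ 1 (mod 5)


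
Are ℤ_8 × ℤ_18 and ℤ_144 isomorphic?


Comparing ℤ_8 × ℤ_18 and ℤ_144:
gcd(8,18) = 2 ≠ 1. Max element order in ℤ_8×ℤ_18 is lcm(8,18) = 72 < 144, so it has no element of order 144

No, ℤ_8 × ℤ_18 ≇ ℤ_144


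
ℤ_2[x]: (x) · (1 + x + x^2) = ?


Expand and collect like terms; reduce coefficients mod 2:
x^0: 0·1 = 0 ≡ 0 (mod 2)
x^1: 0·1 + 1·1 = 1 ≡ 1 (mod 2)
x^2: 0·1 + 1·1 = 1 ≡ 1 (mod 2)
x^3: 1·1 = 1 ≡ 1 (mod 2)
Result: x + x^2 + x^3

f · g = x + x^2 + x^3


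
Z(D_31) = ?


Z(G) = {g ∈ G | gx = xg for all x ∈ G}
For odd n, Z(D_n) = {e}: no nontrivial rotation commutes with all reflections

Z(D_31) = {e}


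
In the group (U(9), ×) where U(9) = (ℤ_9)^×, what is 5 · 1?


Operation: multiplication mod 9
5 · 1 = (a × b) mod 9 with a = 5, b = 1

5 · 1 = 5


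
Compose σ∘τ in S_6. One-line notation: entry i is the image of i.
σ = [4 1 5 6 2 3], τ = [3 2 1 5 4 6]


σ∘τ: apply τ first, then σ
1 →τ 3 →σ 5
2 →τ 2 →σ 1
3 →τ 1 →σ 4
4 →τ 5 →σ 2
5 →τ 4 →σ 6
6 →τ 6 →σ 3

σ∘τ = [5 1 4 2 6 3]


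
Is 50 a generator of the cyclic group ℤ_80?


g generates ℤ_n iff gcd(g, n) = 1
gcd(50, 80) = 10
Since gcd = 10 ≠ 1, ⟨50⟩ has order 8 < 80, so 50 is not a generator.

No, 50 does not generate ℤ_80


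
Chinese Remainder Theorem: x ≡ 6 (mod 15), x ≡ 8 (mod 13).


m₁ = 15, m₂ = 13, gcd = 1, so CRT applies. M = m₁·m₂ = 195
Let M₁ = M/m₁ = 13, M₂ = M/m₂ = 15
Find y₁ ≡ M₁⁻¹ (mod m₁): 13⁻¹ ≡ 7 (mod 15)
Find y₂ ≡ M₂⁻¹ (mod m₂): 15⁻¹ ≡ 7 (mod 13)
x = a₁·M₁·y₁ + a₂·M₂·y₂ = 6·13·7 + 8·15·7 = 1386
Reduce mod 195: x ≡ 21
Check: 21 mod 15 = 6 ✓, 21 mod 13 = 8 ✓

x ≡ 21 (mod 195)


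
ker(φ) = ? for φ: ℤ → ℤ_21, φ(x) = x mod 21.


Kernel = preimage of identity
ker(φ) = {x ∈ ℤ : x ≡ 0 (mod 21)} = 21ℤ = {0, ±21, ±42, ...}

ker(φ) = 21ℤ


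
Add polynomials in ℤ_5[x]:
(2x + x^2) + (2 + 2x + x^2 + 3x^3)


Add coefficients mod 5:
x^0: 0 + 2 = 2 (mod 5)
x^1: 2 + 2 = 4 (mod 5)
x^2: 1 + 1 = 2 (mod 5)
x^3: 0 + 3 = 3 (mod 5)
Result: 2 + 4x + 2x^2 + 3x^3

f + g = 2 + 4x + 2x^2 + 3x^3


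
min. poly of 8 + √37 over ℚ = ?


Let α = 8 + √37. Then α - 8 = √37, so (α - 8)² = 37, giving α² - 16α + 27 = 0. Degree 2 and α ∉ ℚ, so this is the minimal polynomial.

Minimal polynomial: x² - 16x + 27


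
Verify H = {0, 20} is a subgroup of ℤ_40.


Subgroup test for H = {0, 20} in (ℤ_40, +):
(1) 0 ∈ H? Yes
(2) Closure: for all a,b ∈ H, (a+b) mod 40 ∈ H? Yes
(3) Inverses: for all a ∈ H, -a mod 40 ∈ H? Yes

Yes, H is a subgroup of ℤ_40


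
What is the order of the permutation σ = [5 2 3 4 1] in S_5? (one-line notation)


Cycle decomposition: (1 5)
Cycle lengths: 2
Order = lcm(2) = 2

ord(σ) = 2


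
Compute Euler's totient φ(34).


Factor n: 34 = 2 × 17
φ(n) = n · ∏(1 - 1/p) over distinct primes p | n
φ(34) = 34 · (1 - 1/2) · (1 - 1/17) = 16

φ(34) = 16


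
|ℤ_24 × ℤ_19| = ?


|A × B| = |A| · |B|
|ℤ_24 × ℤ_19| = 24 × 19 = 456

|ℤ_24 × ℤ_19| = 456


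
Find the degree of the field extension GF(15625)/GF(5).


GF(15625) = GF(5^6), so the extension degree is 6

[GF(15625)/GF(5)] = 6


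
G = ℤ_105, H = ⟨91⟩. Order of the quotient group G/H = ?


|⟨91⟩| = n / gcd(91, 105) = 105 / 7 = 15
H is normal (ℤ_105 is abelian).
|G/H| = |G| / |H| = 105 / 15 = 7

|G/H| = 7


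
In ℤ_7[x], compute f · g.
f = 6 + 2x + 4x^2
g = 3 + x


Expand and collect like terms; reduce coefficients mod 7:
x^0: 6·3 = 18 ≡ 4 (mod 7)
x^1: 6·1 + 2·3 = 12 ≡ 5 (mod 7)
x^2: 2·1 + 4·3 = 14 ≡ 0 (mod 7)
x^3: 4·1 = 4 ≡ 4 (mod 7)
Result: 4 + 5x + 4x^3

f · g = 4 + 5x + 4x^3


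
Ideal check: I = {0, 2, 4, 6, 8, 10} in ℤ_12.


Check ideal conditions for I = {0, 2, 4, 6, 8, 10} in ℤ_12:
(1) I is an additive subgroup? Yes
(2) For r ∈ ℤ_12 and a ∈ I: r·a ∈ I? Yes

Yes, I is an ideal of ℤ_12


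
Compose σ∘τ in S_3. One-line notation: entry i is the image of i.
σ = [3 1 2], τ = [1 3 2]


σ∘τ: apply τ first, then σ
1 →τ 1 →σ 3
2 →τ 3 →σ 2
3 →τ 2 →σ 1

σ∘τ = [3 2 1]


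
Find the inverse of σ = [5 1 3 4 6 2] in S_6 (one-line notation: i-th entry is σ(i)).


To find σ⁻¹, swap domain and range:
σ(1) = 5 → σ⁻¹(5) = 1
σ(2) = 1 → σ⁻¹(1) = 2
σ(3) = 3 → σ⁻¹(3) = 3
σ(4) = 4 → σ⁻¹(4) = 4
σ(5) = 6 → σ⁻¹(6) = 5
σ(6) = 2 → σ⁻¹(2) = 6

σ⁻¹ = [2 6 3 4 1 5]


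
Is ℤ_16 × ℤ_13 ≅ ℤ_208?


Comparing ℤ_16 × ℤ_13 and ℤ_208:
gcd(16,13) = 1, so ℤ_16 × ℤ_13 ≅ ℤ_208 (CRT)

Yes, ℤ_16 × ℤ_13 ≅ ℤ_208


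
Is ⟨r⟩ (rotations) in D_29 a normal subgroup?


H = ⟨r⟩ (rotations) in D_29
The rotation subgroup ⟨r⟩ has index 2 in D_29, so it is normal

Yes, normal subgroup


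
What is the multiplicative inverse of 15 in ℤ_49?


Use the extended Euclidean algorithm to write 1 = 15·s + 49·t; then s mod 49 is the inverse.
Euclidean algorithm:
  15 = 0·49 + 15
  49 = 3·15 + 4
  15 = 3·4 + 3
  4 = 1·3 + 1
  3 = 3·1 + 0
gcd(15,49) = 1
Back-substitution gives: 15·(-13) + 49·(4) = 1
So 15⁻¹ ≡ -13 ≡ 36 (mod 49)
Check: 15 × 36 = 540 ≡ 1 (mod 49) ✓

15⁻¹ ≡ 36 (mod 49)


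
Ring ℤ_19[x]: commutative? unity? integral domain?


ℤ_19 is a field (n prime), so ℤ_19[x] is a commutative integral domain with unity
Commutative: Yes
Integral domain: Yes
Has unity: Yes

ℤ_19[x]: Commutative=Yes, Unity=Yes


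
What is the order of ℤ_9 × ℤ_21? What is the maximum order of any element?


|ℤ_9 × ℤ_21| = 9 × 21 = 189
Max element order = lcm(9,21) = 63
Cyclic? No (gcd=3)

|ℤ_9×ℤ_21| = 189, max element order = 63


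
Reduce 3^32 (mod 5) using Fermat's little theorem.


Fermat's little theorem: if p is prime and gcd(a,p)=1, then a^(p-1) ≡ 1 (mod p)
p = 5 is prime, gcd(3,5) = 1
Reduce exponent: 32 mod 4 = 0
So 3^32 ≡ 3^0 (mod 5)
3^0 = 1

3^32 ≡ 1 (mod 5)


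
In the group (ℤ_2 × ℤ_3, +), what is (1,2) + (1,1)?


Operation: componentwise addition mod (2, 3)
(1,2) + (1,1) = ((a₁+b₁) mod 2, (a₂+b₂) mod 3) with a = (1,2), b = (1,1)

(1,2) + (1,1) = (0,0)


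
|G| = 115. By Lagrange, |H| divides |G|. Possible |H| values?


Lagrange's theorem: |H| divides |G|
|G| = 115
Divisors of 115: 1, 5, 23, 115

Possible subgroup orders: {1, 5, 23, 115}


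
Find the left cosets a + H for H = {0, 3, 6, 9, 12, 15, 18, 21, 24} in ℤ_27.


H = {0, 3, 6, 9, 12, 15, 18, 21, 24}, |H| = 9
Number of cosets = |G|/|H| = 27/9 = 3
0 + H = {0, 3, 6, 9, 12, 15, 18, 21, 24}
1 + H = {1, 4, 7, 10, 13, 16, 19, 22, 25}
2 + H = {2, 5, 8, 11, 14, 17, 20, 23, 26}

Cosets: 0+H={0,3,6,9,12,15,18,21,24}; 1+H={1,4,7,10,13,16,19,22,25}; 2+H={2,5,8,11,14,17,20,23,26}


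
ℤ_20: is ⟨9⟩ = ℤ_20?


g generates ℤ_n iff gcd(g, n) = 1
gcd(9, 20) = 1
Since gcd = 1, 9 is a generator.

Yes, 9 generates ℤ_20


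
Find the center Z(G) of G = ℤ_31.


Z(G) = {g ∈ G | gx = xg for all x ∈ G}
ℤ_31 is abelian, so Z(G) = G

Z(ℤ_31) = ℤ_31


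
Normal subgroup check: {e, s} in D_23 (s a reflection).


H = {e, s} in D_23 (s a reflection)
r·s·r⁻¹ = sr⁻² ≠ s for n ≥ 3, so {e, s} is not closed under conjugation

No, not a normal subgroup


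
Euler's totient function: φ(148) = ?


Factor n: 148 = 2^2 × 37
φ(n) = n · ∏(1 - 1/p) over distinct primes p | n
φ(148) = 148 · (1 - 1/2) · (1 - 1/37) = 72

φ(148) = 72


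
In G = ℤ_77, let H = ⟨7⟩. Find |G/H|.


|⟨7⟩| = n / gcd(7, 77) = 77 / 7 = 11
H is normal (ℤ_77 is abelian).
|G/H| = |G| / |H| = 77 / 11 = 7

|G/H| = 7


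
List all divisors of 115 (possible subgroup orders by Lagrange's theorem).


Lagrange's theorem: |H| divides |G|
|G| = 115
Divisors of 115: 1, 5, 23, 115

Possible subgroup orders: {1, 5, 23, 115}


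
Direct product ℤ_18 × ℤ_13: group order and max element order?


|ℤ_18 × ℤ_13| = 18 × 13 = 234
Max element order = lcm(18,13) = 234
Cyclic? Yes (gcd=1)

|ℤ_18×ℤ_13| = 234, max element order = 234


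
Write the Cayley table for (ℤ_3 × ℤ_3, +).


Elements: {(0,0), (0,1), (0,2), (1,0), (1,1), (1,2), (2,0), (2,1), (2,2)}
Operation: componentwise addition mod (3, 3)
Entry (a, b) = ((a₁+b₁) mod 3, (a₂+b₂) mod 3)

Cayley table:
      | (0,0) | (0,1) | (0,2) | (1,0) | (1,1) | (1,2) | (2,0) | (2,1) | (2,2)
(0,0) | (0,0) | (0,1) | (0,2) | (1,0) | (1,1) | (1,2) | (2,0) | (2,1) | (2,2)
(0,1) | (0,1) | (0,2) | (0,0) | (1,1) | (1,2) | (1,0) | (2,1) | (2,2) | (2,0)
(0,2) | (0,2) | (0,0) | (0,1) | (1,2) | (1,0) | (1,1) | (2,2) | (2,0) | (2,1)
(1,0) | (1,0) | (1,1) | (1,2) | (2,0) | (2,1) | (2,2) | (0,0) | (0,1) | (0,2)
(1,1) | (1,1) | (1,2) | (1,0) | (2,1) | (2,2) | (2,0) | (0,1) | (0,2) | (0,0)
(1,2) | (1,2) | (1,0) | (1,1) | (2,2) | (2,0) | (2,1) | (0,2) | (0,0) | (0,1)
(2,0) | (2,0) | (2,1) | (2,2) | (0,0) | (0,1) | (0,2) | (1,0) | (1,1) | (1,2)
(2,1) | (2,1) | (2,2) | (2,0) | (0,1) | (0,2) | (0,0) | (1,1) | (1,2) | (1,0)
(2,2) | (2,2) | (2,0) | (2,1) | (0,2) | (0,0) | (0,1) | (1,2) | (1,0) | (1,1)


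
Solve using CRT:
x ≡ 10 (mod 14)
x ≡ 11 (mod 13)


m₁ = 14, m₂ = 13, gcd = 1, so CRT applies. M = m₁·m₂ = 182
Let M₁ = M/m₁ = 13, M₂ = M/m₂ = 14
Find y₁ ≡ M₁⁻¹ (mod m₁): 13⁻¹ ≡ 13 (mod 14)
Find y₂ ≡ M₂⁻¹ (mod m₂): 14⁻¹ ≡ 1 (mod 13)
x = a₁·M₁·y₁ + a₂·M₂·y₂ = 10·13·13 + 11·14·1 = 1844
Reduce mod 182: x ≡ 24
Check: 24 mod 14 = 10 ✓, 24 mod 13 = 11 ✓

x ≡ 24 (mod 182)


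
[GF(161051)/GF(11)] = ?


GF(161051) = GF(11^5), so the extension degree is 5

[GF(161051)/GF(11)] = 5


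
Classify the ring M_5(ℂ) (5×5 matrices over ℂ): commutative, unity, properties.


Matrix multiplication is non-commutative for n ≥ 2; the identity matrix I is the unity; singular matrices give zero divisors, so not an integral domain
Commutative: No
Integral domain: No
Has unity: Yes

M_5(ℂ) (5×5 matrices over ℂ): Commutative=No, Unity=Yes


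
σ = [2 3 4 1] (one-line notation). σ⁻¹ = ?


To find σ⁻¹, swap domain and range:
σ(1) = 2 → σ⁻¹(2) = 1
σ(2) = 3 → σ⁻¹(3) = 2
σ(3) = 4 → σ⁻¹(4) = 3
σ(4) = 1 → σ⁻¹(1) = 4

σ⁻¹ = [4 1 2 3]


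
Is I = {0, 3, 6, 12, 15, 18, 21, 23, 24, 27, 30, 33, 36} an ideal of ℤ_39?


Check ideal conditions for I = {0, 3, 6, 12, 15, 18, 21, 23, 24, 27, 30, 33, 36} in ℤ_39:
(1) I is an additive subgroup? No
(2) For r ∈ ℤ_39 and a ∈ I: r·a ∈ I? No  [counterexample: r=2, a=23, r·a mod 39 = 7 ∉ I]

No, I is not an ideal of ℤ_39


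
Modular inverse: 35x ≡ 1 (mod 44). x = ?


Use the extended Euclidean algorithm to write 1 = 35·s + 44·t; then s mod 44 is the inverse.
Euclidean algorithm:
  35 = 0·44 + 35
  44 = 1·35 + 9
  35 = 3·9 + 8
  9 = 1·8 + 1
  8 = 8·1 + 0
gcd(35,44) = 1
Back-substitution gives: 35·(-5) + 44·(4) = 1
So 35⁻¹ ≡ -5 ≡ 39 (mod 44)
Check: 35 × 39 = 1365 ≡ 1 (mod 44) ✓

35⁻¹ ≡ 39 (mod 44)


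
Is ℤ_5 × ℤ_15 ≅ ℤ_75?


Comparing ℤ_5 × ℤ_15 and ℤ_75:
gcd(5,15) = 5 ≠ 1. Max element order in ℤ_5×ℤ_15 is lcm(5,15) = 15 < 75, so it has no element of order 75

No, ℤ_5 × ℤ_15 ≇ ℤ_75


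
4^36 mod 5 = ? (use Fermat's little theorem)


Fermat's little theorem: if p is prime and gcd(a,p)=1, then a^(p-1) ≡ 1 (mod p)
p = 5 is prime, gcd(4,5) = 1
Reduce exponent: 36 mod 4 = 0
So 4^36 ≡ 4^0 (mod 5)
4^0 = 1

4^36 ≡ 1 (mod 5)


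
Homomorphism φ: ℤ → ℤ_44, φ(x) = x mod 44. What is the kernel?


Kernel = preimage of identity
ker(φ) = {x ∈ ℤ : x ≡ 0 (mod 44)} = 44ℤ = {0, ±44, ±88, ...}

ker(φ) = 44ℤ


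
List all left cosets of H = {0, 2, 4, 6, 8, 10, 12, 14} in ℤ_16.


H = {0, 2, 4, 6, 8, 10, 12, 14}, |H| = 8
Number of cosets = |G|/|H| = 16/8 = 2
0 + H = {0, 2, 4, 6, 8, 10, 12, 14}
1 + H = {1, 3, 5, 7, 9, 11, 13, 15}

Cosets: 0+H={0,2,4,6,8,10,12,14}; 1+H={1,3,5,7,9,11,13,15}


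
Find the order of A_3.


|A_n| = n!/2 (even permutations)
|A_3| = 3!/2 = 6/2 = 3

|A_3| = 3


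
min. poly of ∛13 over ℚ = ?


∛13 satisfies x³ - 13 = 0, irreducible over ℚ (no rational root; 13 is not a perfect cube)

Minimal polynomial: x³ - 13


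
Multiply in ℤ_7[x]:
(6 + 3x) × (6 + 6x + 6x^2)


Expand and collect like terms; reduce coefficients mod 7:
x^0: 6·6 = 36 ≡ 1 (mod 7)
x^1: 6·6 + 3·6 = 54 ≡ 5 (mod 7)
x^2: 6·6 + 3·6 = 54 ≡ 5 (mod 7)
x^3: 3·6 = 18 ≡ 4 (mod 7)
Result: 1 + 5x + 5x^2 + 4x^3

f · g = 1 + 5x + 5x^2 + 4x^3


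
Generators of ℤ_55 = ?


g generates ℤ_n iff gcd(g,n) = 1
Prime factors of 55: 5, 11
Generators are g ∈ {1,...,54} not divisible by any of these primes.
Generators: {1, 2, 3, 4, 6, 7, 8, 9, 12, 13, 14, 16, 17, 18, 19, 21, 23, 24, 26, 27, 28, 29, 31, 32, 34, 36, 37, 38, 39, 41, 42, 43, 46, 47, 48, 49, 51, 52, 53, 54}
Number of generators = φ(55) = 40

Generators of ℤ_55 = {1, 2, 3, 4, 6, 7, 8, 9, 12, 13, 14, 16, 17, 18, 19, 21, 23, 24, 26, 27, 28, 29, 31, 32, 34, 36, 37, 38, 39, 41, 42, 43, 46, 47, 48, 49, 51, 52, 53, 54}


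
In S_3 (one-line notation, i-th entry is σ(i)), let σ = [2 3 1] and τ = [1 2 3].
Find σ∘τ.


σ∘τ: apply τ first, then σ
1 →τ 1 →σ 2
2 →τ 2 →σ 3
3 →τ 3 →σ 1

σ∘τ = [2 3 1]


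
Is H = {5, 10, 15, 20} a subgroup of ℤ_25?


Subgroup test for H = {5, 10, 15, 20} in (ℤ_25, +):
(1) 0 ∈ H? No
(2) Closure: for all a,b ∈ H, (a+b) mod 25 ∈ H? No  [counterexample: 5 + 20 = 0 ∉ H]
(3) Inverses: for all a ∈ H, -a mod 25 ∈ H? Yes

No, H is not a subgroup of ℤ_25


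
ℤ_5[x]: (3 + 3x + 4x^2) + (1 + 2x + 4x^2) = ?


Add coefficients mod 5:
x^0: 3 + 1 = 4 (mod 5)
x^1: 3 + 2 = 0 (mod 5)
x^2: 4 + 4 = 3 (mod 5)
Result: 4 + 3x^2

f + g = 4 + 3x^2


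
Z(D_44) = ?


Z(G) = {g ∈ G | gx = xg for all x ∈ G}
For even n, Z(D_n) = {e, r^(n/2)}: the 180° rotation r^22 commutes with every reflection and rotation

Z(D_44) = {e, r^22}


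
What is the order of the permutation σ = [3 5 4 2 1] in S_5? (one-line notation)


Cycle decomposition: (1 3 4 2 5)
Cycle lengths: 5
Order = lcm(5) = 5

ord(σ) = 5


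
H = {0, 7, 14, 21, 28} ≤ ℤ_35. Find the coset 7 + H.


7 + H = {7 + h (mod 35) : h ∈ H}
7+0=7, 7+7=14, 7+14=21, 7+21=28, 7+28=0
7 + H = {0, 7, 14, 21, 28} = 0 + H

7 + H = {0, 7, 14, 21, 28}


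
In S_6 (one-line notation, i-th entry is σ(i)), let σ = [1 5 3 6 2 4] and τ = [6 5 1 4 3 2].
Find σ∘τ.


σ∘τ: apply τ first, then σ
1 →τ 6 →σ 4
2 →τ 5 →σ 2
3 →τ 1 →σ 1
4 →τ 4 →σ 6
5 →τ 3 →σ 3
6 →τ 2 →σ 5

σ∘τ = [4 2 1 6 3 5]


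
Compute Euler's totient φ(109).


Factor n: 109 = 109
φ(n) = n · ∏(1 - 1/p) over distinct primes p | n
φ(109) = 109 · (1 - 1/109) = 108

φ(109) = 108


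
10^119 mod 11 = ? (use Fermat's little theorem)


Fermat's little theorem: if p is prime and gcd(a,p)=1, then a^(p-1) ≡ 1 (mod p)
p = 11 is prime, gcd(10,11) = 1
Reduce exponent: 119 mod 10 = 9
So 10^119 ≡ 10^9 (mod 11)
10^9 mod 11 = 10

10^119 ≡ 10 (mod 11)


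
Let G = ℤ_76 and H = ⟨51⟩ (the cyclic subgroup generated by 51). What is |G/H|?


|⟨51⟩| = n / gcd(51, 76) = 76 / 1 = 76
H is normal (ℤ_76 is abelian).
|G/H| = |G| / |H| = 76 / 76 = 1

|G/H| = 1


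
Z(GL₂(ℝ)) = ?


Z(G) = {g ∈ G | gx = xg for all x ∈ G}
Only scalar multiples of the identity commute with all invertible matrices

Z(GL₂(ℝ)) = {aI : a ∈ ℝ, a ≠ 0}


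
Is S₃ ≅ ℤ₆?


Comparing S₃ and ℤ₆:
S₃ is non-abelian, ℤ₆ is abelian

No, S₃ ≇ ℤ₆


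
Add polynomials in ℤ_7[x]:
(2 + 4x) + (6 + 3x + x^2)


Add coefficients mod 7:
x^0: 2 + 6 = 1 (mod 7)
x^1: 4 + 3 = 0 (mod 7)
x^2: 0 + 1 = 1 (mod 7)
Result: 1 + x^2

f + g = 1 + x^2
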